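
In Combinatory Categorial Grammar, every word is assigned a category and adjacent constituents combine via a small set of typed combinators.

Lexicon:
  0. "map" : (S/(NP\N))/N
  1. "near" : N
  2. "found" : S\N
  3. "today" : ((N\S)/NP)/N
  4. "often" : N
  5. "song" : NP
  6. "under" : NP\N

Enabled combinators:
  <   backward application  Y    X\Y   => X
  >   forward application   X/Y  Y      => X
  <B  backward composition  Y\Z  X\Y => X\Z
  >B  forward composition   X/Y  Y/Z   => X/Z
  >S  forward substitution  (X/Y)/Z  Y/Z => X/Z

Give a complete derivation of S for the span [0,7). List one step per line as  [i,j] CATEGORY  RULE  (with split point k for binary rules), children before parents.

[0,7] S   >
  [0,6] S/(NP\N)   >
    [0,1] "map" : (S/(NP\N))/N
    [1,6] N   <
      [1,3] S   <
        [1,2] "near" : N
        [2,3] "found" : S\N
      [3,6] N\S   >
        [3,5] (N\S)/NP   >
          [3,4] "today" : ((N\S)/NP)/N
          [4,5] "often" : N
        [5,6] "song" : NP
  [6,7] "under" : NP\N

[0,1] (S/(NP\N))/N  lex  "map"
[1,2] N  lex  "near"
[2,3] S\N  lex  "found"
[1,3] S  <  k=2
[3,4] ((N\S)/NP)/N  lex  "today"
[4,5] N  lex  "often"
[3,5] (N\S)/NP  >  k=4
[5,6] NP  lex  "song"
[3,6] N\S  >  k=5
[1,6] N  <  k=3
[0,6] S/(NP\N)  >  k=1
[6,7] NP\N  lex  "under"
[0,7] S  >  k=6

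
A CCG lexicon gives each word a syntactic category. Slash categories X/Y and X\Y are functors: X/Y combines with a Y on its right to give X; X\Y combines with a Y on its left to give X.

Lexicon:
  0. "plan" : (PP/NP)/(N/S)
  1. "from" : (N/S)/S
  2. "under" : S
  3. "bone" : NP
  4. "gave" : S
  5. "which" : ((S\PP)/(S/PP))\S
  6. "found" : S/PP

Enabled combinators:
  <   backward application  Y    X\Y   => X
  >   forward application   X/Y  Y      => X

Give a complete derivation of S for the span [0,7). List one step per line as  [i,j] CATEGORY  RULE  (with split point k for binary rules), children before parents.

[0,1] (PP/NP)/(N/S)  lex  "plan"
[1,2] (N/S)/S  lex  "from"
[2,3] S  lex  "under"
[1,3] N/S  >  k=2
[0,3] PP/NP  >  k=1
[3,4] NP  lex  "bone"
[0,4] PP  >  k=3
[4,5] S  lex  "gave"
[5,6] ((S\PP)/(S/PP))\S  lex  "which"
[4,6] (S\PP)/(S/PP)  <  k=5
[6,7] S/PP  lex  "found"
[4,7] S\PP  >  k=6
[0,7] S  <  k=4

[0,7] S   <
  [0,4] PP   >
    [0,3] PP/NP   >
      [0,1] "plan" : (PP/NP)/(N/S)
      [1,3] N/S   >
        [1,2] "from" : (N/S)/S
        [2,3] "under" : S
    [3,4] "bone" : NP
  [4,7] S\PP   >
    [4,6] (S\PP)/(S/PP)   <
      [4,5] "gave" : S
      [5,6] "which" : ((S\PP)/(S/PP))\S
    [6,7] "found" : S/PP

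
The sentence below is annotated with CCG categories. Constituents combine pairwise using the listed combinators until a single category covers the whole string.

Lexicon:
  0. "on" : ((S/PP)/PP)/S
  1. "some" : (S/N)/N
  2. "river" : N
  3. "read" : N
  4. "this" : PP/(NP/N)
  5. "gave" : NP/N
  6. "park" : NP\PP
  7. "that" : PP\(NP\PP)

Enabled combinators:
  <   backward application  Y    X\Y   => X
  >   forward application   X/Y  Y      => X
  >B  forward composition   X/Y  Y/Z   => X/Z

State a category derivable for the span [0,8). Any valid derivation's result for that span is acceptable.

[0,8] S   >
  [0,6] S/PP   >
    [0,4] (S/PP)/PP   >
      [0,1] "on" : ((S/PP)/PP)/S
      [1,4] S   >
        [1,3] S/N   >
          [1,2] "some" : (S/N)/N
          [2,3] "river" : N
        [3,4] "read" : N
    [4,6] PP   >
      [4,5] "this" : PP/(NP/N)
      [5,6] "gave" : NP/N
  [6,8] PP   <
    [6,7] "park" : NP\PP
    [7,8] "that" : PP\(NP\PP)

S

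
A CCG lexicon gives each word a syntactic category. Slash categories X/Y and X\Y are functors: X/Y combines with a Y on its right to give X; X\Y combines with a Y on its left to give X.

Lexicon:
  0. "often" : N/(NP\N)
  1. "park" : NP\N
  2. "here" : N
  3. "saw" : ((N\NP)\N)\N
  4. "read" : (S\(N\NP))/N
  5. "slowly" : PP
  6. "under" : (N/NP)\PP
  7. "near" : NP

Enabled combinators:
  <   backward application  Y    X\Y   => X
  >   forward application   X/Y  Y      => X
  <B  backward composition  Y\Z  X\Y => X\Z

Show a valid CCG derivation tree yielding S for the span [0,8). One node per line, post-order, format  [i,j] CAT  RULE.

[0,8] S   <
  [0,4] N\NP   <
    [0,2] N   >
      [0,1] "often" : N/(NP\N)
      [1,2] "park" : NP\N
    [2,4] (N\NP)\N   <
      [2,3] "here" : N
      [3,4] "saw" : ((N\NP)\N)\N
  [4,8] S\(N\NP)   >
    [4,5] "read" : (S\(N\NP))/N
    [5,8] N   >
      [5,7] N/NP   <
        [5,6] "slowly" : PP
        [6,7] "under" : (N/NP)\PP
      [7,8] "near" : NP

[0,1] N/(NP\N)  lex  "often"
[1,2] NP\N  lex  "park"
[0,2] N  >  k=1
[2,3] N  lex  "here"
[3,4] ((N\NP)\N)\N  lex  "saw"
[2,4] (N\NP)\N  <  k=3
[0,4] N\NP  <  k=2
[4,5] (S\(N\NP))/N  lex  "read"
[5,6] PP  lex  "slowly"
[6,7] (N/NP)\PP  lex  "under"
[5,7] N/NP  <  k=6
[7,8] NP  lex  "near"
[5,8] N  >  k=7
[4,8] S\(N\NP)  >  k=5
[0,8] S  <  k=4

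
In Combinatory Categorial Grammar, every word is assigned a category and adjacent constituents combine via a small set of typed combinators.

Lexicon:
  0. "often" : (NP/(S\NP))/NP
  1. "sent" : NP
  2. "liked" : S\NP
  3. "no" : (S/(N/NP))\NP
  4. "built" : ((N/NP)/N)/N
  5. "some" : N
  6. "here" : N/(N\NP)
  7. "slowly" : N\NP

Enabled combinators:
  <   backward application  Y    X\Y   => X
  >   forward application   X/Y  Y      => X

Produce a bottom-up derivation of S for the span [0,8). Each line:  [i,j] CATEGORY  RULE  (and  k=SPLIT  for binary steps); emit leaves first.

[0,8] S   >
  [0,4] S/(N/NP)   <
    [0,3] NP   >
      [0,2] NP/(S\NP)   >
        [0,1] "often" : (NP/(S\NP))/NP
        [1,2] "sent" : NP
      [2,3] "liked" : S\NP
    [3,4] "no" : (S/(N/NP))\NP
  [4,8] N/NP   >
    [4,6] (N/NP)/N   >
      [4,5] "built" : ((N/NP)/N)/N
      [5,6] "some" : N
    [6,8] N   >
      [6,7] "here" : N/(N\NP)
      [7,8] "slowly" : N\NP

[0,1] (NP/(S\NP))/NP  lex  "often"
[1,2] NP  lex  "sent"
[0,2] NP/(S\NP)  >  k=1
[2,3] S\NP  lex  "liked"
[0,3] NP  >  k=2
[3,4] (S/(N/NP))\NP  lex  "no"
[0,4] S/(N/NP)  <  k=3
[4,5] ((N/NP)/N)/N  lex  "built"
[5,6] N  lex  "some"
[4,6] (N/NP)/N  >  k=5
[6,7] N/(N\NP)  lex  "here"
[7,8] N\NP  lex  "slowly"
[6,8] N  >  k=7
[4,8] N/NP  >  k=6
[0,8] S  >  k=4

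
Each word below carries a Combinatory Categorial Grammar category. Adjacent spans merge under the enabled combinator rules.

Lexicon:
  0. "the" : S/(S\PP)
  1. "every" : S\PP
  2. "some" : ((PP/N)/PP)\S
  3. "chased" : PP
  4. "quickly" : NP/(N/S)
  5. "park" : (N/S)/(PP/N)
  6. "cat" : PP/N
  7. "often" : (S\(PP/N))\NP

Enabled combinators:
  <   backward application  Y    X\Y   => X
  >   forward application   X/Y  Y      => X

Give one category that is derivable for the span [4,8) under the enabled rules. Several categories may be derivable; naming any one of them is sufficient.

[0,8] S   <
  [0,4] PP/N   >
    [0,3] (PP/N)/PP   <
      [0,2] S   >
        [0,1] "the" : S/(S\PP)
        [1,2] "every" : S\PP
      [2,3] "some" : ((PP/N)/PP)\S
    [3,4] "chased" : PP
  [4,8] S\(PP/N)   <
    [4,7] NP   >
      [4,5] "quickly" : NP/(N/S)
      [5,7] N/S   >
        [5,6] "park" : (N/S)/(PP/N)
        [6,7] "cat" : PP/N
    [7,8] "often" : (S\(PP/N))\NP

S\(PP/N)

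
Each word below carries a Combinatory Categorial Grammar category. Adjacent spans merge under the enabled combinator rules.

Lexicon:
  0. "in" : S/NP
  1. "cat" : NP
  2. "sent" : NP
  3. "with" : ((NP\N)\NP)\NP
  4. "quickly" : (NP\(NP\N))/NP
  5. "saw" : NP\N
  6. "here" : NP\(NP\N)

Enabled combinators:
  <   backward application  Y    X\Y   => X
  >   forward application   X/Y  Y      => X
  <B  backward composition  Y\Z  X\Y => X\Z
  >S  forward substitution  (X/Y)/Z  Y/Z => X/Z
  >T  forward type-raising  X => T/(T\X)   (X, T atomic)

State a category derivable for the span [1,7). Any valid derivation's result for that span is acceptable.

[0,7] S   >
  [0,1] "in" : S/NP
  [1,7] NP   <
    [1,4] NP\N   <
      [1,2] "cat" : NP
      [2,4] (NP\N)\NP   <
        [2,3] "sent" : NP
        [3,4] "with" : ((NP\N)\NP)\NP
    [4,7] NP\(NP\N)   >
      [4,5] "quickly" : (NP\(NP\N))/NP
      [5,7] NP   <
        [5,6] "saw" : NP\N
        [6,7] "here" : NP\(NP\N)

NP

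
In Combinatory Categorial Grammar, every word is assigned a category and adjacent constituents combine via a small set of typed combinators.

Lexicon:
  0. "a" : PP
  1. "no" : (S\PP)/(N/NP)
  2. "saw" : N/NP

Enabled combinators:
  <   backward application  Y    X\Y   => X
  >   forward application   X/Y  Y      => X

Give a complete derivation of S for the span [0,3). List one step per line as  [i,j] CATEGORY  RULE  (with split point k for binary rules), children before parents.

[0,3] S   <
  [0,1] "a" : PP
  [1,3] S\PP   >
    [1,2] "no" : (S\PP)/(N/NP)
    [2,3] "saw" : N/NP

[0,1] PP  lex  "a"
[1,2] (S\PP)/(N/NP)  lex  "no"
[2,3] N/NP  lex  "saw"
[1,3] S\PP  >  k=2
[0,3] S  <  k=1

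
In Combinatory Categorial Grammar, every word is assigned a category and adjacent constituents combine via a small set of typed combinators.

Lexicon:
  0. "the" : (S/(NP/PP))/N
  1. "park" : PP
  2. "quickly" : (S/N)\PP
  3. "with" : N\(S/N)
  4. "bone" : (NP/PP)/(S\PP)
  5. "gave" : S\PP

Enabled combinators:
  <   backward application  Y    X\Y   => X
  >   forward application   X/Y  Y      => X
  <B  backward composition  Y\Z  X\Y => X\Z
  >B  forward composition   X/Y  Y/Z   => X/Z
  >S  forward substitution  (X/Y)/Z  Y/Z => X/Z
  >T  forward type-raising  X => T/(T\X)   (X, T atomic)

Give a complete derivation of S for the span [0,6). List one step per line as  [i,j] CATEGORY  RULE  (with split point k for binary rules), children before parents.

[0,1] (S/(NP/PP))/N  lex  "the"
[1,2] PP  lex  "park"
[2,3] (S/N)\PP  lex  "quickly"
[3,4] N\(S/N)  lex  "with"
[2,4] N\PP  <B  k=3
[1,4] N  <  k=2
[0,4] S/(NP/PP)  >  k=1
[4,5] (NP/PP)/(S\PP)  lex  "bone"
[5,6] S\PP  lex  "gave"
[4,6] NP/PP  >  k=5
[0,6] S  >  k=4

[0,6] S   >
  [0,4] S/(NP/PP)   >
    [0,1] "the" : (S/(NP/PP))/N
    [1,4] N   <
      [1,2] "park" : PP
      [2,4] N\PP   <B
        [2,3] "quickly" : (S/N)\PP
        [3,4] "with" : N\(S/N)
  [4,6] NP/PP   >
    [4,5] "bone" : (NP/PP)/(S\PP)
    [5,6] "gave" : S\PP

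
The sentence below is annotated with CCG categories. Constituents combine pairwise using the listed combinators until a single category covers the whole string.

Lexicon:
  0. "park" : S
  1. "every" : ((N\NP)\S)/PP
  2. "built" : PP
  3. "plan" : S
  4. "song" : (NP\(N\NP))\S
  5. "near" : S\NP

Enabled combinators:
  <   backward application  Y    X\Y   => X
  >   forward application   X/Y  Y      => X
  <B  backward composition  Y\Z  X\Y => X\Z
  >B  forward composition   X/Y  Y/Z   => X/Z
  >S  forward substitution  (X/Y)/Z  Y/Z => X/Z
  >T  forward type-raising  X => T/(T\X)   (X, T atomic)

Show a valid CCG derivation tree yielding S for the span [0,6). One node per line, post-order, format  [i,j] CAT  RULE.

[0,6] S   <
  [0,5] NP   <
    [0,3] N\NP   <
      [0,1] "park" : S
      [1,3] (N\NP)\S   >
        [1,2] "every" : ((N\NP)\S)/PP
        [2,3] "built" : PP
    [3,5] NP\(N\NP)   <
      [3,4] "plan" : S
      [4,5] "song" : (NP\(N\NP))\S
  [5,6] "near" : S\NP

[0,1] S  lex  "park"
[1,2] ((N\NP)\S)/PP  lex  "every"
[2,3] PP  lex  "built"
[1,3] (N\NP)\S  >  k=2
[0,3] N\NP  <  k=1
[3,4] S  lex  "plan"
[4,5] (NP\(N\NP))\S  lex  "song"
[3,5] NP\(N\NP)  <  k=4
[0,5] NP  <  k=3
[5,6] S\NP  lex  "near"
[0,6] S  <  k=5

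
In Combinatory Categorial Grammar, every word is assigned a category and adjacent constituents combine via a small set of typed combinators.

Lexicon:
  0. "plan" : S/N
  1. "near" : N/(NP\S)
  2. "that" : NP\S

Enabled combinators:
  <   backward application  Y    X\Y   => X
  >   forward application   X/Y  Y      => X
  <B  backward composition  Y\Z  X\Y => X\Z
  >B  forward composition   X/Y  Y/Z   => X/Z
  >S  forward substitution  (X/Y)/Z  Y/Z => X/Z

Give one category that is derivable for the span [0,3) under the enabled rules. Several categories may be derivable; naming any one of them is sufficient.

S

[0,3] S   >
  [0,1] "plan" : S/N
  [1,3] N   >
    [1,2] "near" : N/(NP\S)
    [2,3] "that" : NP\S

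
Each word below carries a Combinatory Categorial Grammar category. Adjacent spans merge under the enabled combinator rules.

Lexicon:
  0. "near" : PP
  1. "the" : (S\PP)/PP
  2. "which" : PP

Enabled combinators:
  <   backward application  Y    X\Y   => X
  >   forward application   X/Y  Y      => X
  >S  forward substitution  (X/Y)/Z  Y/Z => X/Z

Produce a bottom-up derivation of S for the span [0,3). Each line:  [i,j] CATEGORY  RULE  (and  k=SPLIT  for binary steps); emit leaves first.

[0,3] S   <
  [0,1] "near" : PP
  [1,3] S\PP   >
    [1,2] "the" : (S\PP)/PP
    [2,3] "which" : PP

[0,1] PP  lex  "near"
[1,2] (S\PP)/PP  lex  "the"
[2,3] PP  lex  "which"
[1,3] S\PP  >  k=2
[0,3] S  <  k=1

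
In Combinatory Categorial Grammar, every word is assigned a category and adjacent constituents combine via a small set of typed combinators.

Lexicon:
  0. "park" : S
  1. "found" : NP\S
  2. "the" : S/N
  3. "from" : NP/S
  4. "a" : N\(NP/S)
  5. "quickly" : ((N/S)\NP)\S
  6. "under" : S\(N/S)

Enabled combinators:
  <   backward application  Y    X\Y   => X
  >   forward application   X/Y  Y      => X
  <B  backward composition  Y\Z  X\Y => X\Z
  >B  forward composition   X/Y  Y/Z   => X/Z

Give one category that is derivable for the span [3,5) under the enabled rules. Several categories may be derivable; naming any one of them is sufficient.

N

[0,7] S   <
  [0,6] N/S   <
    [0,2] NP   <
      [0,1] "park" : S
      [1,2] "found" : NP\S
    [2,6] (N/S)\NP   <
      [2,5] S   >
        [2,3] "the" : S/N
        [3,5] N   <
          [3,4] "from" : NP/S
          [4,5] "a" : N\(NP/S)
      [5,6] "quickly" : ((N/S)\NP)\S
  [6,7] "under" : S\(N/S)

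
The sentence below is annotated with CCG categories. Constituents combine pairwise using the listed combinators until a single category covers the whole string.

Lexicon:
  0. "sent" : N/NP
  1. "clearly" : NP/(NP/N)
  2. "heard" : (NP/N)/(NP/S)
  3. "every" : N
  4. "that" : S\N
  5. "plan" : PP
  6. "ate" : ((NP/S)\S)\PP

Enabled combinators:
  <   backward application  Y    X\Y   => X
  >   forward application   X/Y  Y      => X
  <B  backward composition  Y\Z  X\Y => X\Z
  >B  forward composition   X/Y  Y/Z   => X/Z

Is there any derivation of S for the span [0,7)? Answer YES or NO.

NO

N/NP NP/(NP/N) (NP/N)/(NP/S) N S\N PP ((NP/S)\S)\PP
CKY chart[0,7] = {N}; S ∉ chart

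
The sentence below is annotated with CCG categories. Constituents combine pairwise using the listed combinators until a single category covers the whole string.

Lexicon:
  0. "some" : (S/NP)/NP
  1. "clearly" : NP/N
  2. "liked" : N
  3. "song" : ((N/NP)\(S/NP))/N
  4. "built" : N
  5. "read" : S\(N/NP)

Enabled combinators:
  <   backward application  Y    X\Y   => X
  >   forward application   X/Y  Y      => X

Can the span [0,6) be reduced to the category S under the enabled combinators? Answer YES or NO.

[0,6] S   <
  [0,5] N/NP   <
    [0,3] S/NP   >
      [0,1] "some" : (S/NP)/NP
      [1,3] NP   >
        [1,2] "clearly" : NP/N
        [2,3] "liked" : N
    [3,5] (N/NP)\(S/NP)   >
      [3,4] "song" : ((N/NP)\(S/NP))/N
      [4,5] "built" : N
  [5,6] "read" : S\(N/NP)

YES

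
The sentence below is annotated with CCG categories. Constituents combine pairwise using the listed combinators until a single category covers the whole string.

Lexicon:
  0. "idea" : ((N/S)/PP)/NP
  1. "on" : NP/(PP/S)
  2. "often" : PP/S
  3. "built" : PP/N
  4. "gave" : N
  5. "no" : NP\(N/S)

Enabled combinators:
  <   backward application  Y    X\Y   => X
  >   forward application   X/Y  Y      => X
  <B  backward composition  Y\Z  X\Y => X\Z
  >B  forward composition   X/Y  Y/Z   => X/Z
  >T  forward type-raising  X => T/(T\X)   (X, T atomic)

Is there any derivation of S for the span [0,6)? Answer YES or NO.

NO

((N/S)/PP)/NP NP/(PP/S) PP/S PP/N N NP\(N/S)
CKY chart[0,6] = {N/(N\NP), NP, NP/(NP\NP), PP/(PP\NP), S/(S\NP)}; S ∉ chart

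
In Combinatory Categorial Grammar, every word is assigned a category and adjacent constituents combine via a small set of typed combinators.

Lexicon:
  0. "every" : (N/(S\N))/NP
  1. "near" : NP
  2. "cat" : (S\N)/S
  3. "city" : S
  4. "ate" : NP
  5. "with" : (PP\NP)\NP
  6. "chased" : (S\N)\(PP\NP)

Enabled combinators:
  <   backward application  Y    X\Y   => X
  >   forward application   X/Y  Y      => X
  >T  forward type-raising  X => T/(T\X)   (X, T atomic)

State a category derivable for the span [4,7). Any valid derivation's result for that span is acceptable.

[0,7] S   <
  [0,4] N   >
    [0,2] N/(S\N)   >
      [0,1] "every" : (N/(S\N))/NP
      [1,2] "near" : NP
    [2,4] S\N   >
      [2,3] "cat" : (S\N)/S
      [3,4] "city" : S
  [4,7] S\N   <
    [4,6] PP\NP   <
      [4,5] "ate" : NP
      [5,6] "with" : (PP\NP)\NP
    [6,7] "chased" : (S\N)\(PP\NP)

S\N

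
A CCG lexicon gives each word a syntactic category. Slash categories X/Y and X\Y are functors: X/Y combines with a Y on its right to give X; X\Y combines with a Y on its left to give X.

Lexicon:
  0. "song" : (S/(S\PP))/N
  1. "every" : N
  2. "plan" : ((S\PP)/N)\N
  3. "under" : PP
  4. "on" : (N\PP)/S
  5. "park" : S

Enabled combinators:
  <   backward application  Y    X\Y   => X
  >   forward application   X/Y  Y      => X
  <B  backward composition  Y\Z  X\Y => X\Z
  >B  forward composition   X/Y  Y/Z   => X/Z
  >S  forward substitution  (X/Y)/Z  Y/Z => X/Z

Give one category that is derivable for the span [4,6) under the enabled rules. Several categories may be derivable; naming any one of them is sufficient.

[0,6] S   >
  [0,3] S/N   >S
    [0,1] "song" : (S/(S\PP))/N
    [1,3] (S\PP)/N   <
      [1,2] "every" : N
      [2,3] "plan" : ((S\PP)/N)\N
  [3,6] N   <
    [3,4] "under" : PP
    [4,6] N\PP   >
      [4,5] "on" : (N\PP)/S
      [5,6] "park" : S

N\PP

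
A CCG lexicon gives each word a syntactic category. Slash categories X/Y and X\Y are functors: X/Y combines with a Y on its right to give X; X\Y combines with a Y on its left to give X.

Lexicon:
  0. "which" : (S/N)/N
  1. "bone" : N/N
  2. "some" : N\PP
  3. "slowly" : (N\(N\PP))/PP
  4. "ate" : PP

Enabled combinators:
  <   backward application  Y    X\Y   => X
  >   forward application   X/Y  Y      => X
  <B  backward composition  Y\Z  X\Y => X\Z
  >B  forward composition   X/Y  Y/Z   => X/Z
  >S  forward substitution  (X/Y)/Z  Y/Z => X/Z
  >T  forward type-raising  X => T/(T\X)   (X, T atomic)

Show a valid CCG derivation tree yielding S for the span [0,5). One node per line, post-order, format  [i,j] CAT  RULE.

[0,1] (S/N)/N  lex  "which"
[1,2] N/N  lex  "bone"
[0,2] S/N  >S  k=1
[2,3] N\PP  lex  "some"
[3,4] (N\(N\PP))/PP  lex  "slowly"
[4,5] PP  lex  "ate"
[3,5] N\(N\PP)  >  k=4
[2,5] N  <  k=3
[0,5] S  >  k=2

[0,5] S   >
  [0,2] S/N   >S
    [0,1] "which" : (S/N)/N
    [1,2] "bone" : N/N
  [2,5] N   <
    [2,3] "some" : N\PP
    [3,5] N\(N\PP)   >
      [3,4] "slowly" : (N\(N\PP))/PP
      [4,5] "ate" : PP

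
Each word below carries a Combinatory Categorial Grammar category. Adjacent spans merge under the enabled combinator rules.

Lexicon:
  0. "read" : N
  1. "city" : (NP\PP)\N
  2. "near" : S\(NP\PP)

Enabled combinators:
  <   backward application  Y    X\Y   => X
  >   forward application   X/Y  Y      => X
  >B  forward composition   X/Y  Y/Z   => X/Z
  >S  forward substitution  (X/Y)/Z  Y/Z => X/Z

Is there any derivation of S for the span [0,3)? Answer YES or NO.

[0,3] S   <
  [0,2] NP\PP   <
    [0,1] "read" : N
    [1,2] "city" : (NP\PP)\N
  [2,3] "near" : S\(NP\PP)

YES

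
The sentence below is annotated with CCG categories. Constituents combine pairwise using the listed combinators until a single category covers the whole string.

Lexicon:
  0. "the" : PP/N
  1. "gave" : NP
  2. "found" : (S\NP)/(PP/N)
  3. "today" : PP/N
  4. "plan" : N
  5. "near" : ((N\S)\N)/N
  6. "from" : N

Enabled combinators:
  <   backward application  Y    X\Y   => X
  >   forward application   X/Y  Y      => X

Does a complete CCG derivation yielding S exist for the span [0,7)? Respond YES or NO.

PP/N NP (S\NP)/(PP/N) PP/N N ((N\S)\N)/N N
CKY chart[0,7] = {PP}; S ∉ chart

NO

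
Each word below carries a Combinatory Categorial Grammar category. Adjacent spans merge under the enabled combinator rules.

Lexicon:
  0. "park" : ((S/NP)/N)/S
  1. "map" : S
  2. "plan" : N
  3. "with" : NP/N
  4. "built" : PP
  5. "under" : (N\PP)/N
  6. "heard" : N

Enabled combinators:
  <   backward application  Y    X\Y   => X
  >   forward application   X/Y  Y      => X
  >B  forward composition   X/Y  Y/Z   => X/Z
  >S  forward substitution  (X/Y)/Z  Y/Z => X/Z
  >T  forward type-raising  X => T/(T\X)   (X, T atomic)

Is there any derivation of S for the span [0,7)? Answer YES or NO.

[0,7] S   >
  [0,4] S/N   >B
    [0,3] S/NP   >
      [0,2] (S/NP)/N   >
        [0,1] "park" : ((S/NP)/N)/S
        [1,2] "map" : S
      [2,3] "plan" : N
    [3,4] "with" : NP/N
  [4,7] N   <
    [4,5] "built" : PP
    [5,7] N\PP   >
      [5,6] "under" : (N\PP)/N
      [6,7] "heard" : N

YES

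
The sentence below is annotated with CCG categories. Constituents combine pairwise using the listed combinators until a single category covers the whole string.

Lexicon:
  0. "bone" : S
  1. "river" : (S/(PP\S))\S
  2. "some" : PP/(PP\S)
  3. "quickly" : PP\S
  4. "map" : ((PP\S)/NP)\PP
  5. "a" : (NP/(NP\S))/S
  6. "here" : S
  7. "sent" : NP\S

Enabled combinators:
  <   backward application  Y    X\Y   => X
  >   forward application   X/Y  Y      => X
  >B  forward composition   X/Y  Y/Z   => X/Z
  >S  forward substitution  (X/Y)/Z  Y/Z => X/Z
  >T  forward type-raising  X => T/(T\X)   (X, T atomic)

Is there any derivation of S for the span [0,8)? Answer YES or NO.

[0,8] S   >
  [0,2] S/(PP\S)   <
    [0,1] "bone" : S
    [1,2] "river" : (S/(PP\S))\S
  [2,8] PP\S   >
    [2,5] (PP\S)/NP   <
      [2,4] PP   >
        [2,3] "some" : PP/(PP\S)
        [3,4] "quickly" : PP\S
      [4,5] "map" : ((PP\S)/NP)\PP
    [5,8] NP   >
      [5,7] NP/(NP\S)   >
        [5,6] "a" : (NP/(NP\S))/S
        [6,7] "here" : S
      [7,8] "sent" : NP\S

YES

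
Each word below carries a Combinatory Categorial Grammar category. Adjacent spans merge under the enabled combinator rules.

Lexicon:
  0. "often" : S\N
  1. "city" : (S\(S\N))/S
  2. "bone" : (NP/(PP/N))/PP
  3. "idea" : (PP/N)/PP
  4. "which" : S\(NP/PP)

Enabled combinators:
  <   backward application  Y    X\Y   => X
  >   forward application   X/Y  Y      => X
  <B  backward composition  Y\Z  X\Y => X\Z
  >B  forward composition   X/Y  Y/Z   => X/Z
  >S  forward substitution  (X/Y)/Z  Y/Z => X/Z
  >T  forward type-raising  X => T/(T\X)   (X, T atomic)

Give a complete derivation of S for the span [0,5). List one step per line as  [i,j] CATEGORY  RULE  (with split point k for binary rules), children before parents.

[0,1] S\N  lex  "often"
[1,2] (S\(S\N))/S  lex  "city"
[2,3] (NP/(PP/N))/PP  lex  "bone"
[3,4] (PP/N)/PP  lex  "idea"
[2,4] NP/PP  >S  k=3
[4,5] S\(NP/PP)  lex  "which"
[2,5] S  <  k=4
[1,5] S\(S\N)  >  k=2
[0,5] S  <  k=1

[0,5] S   <
  [0,1] "often" : S\N
  [1,5] S\(S\N)   >
    [1,2] "city" : (S\(S\N))/S
    [2,5] S   <
      [2,4] NP/PP   >S
        [2,3] "bone" : (NP/(PP/N))/PP
        [3,4] "idea" : (PP/N)/PP
      [4,5] "which" : S\(NP/PP)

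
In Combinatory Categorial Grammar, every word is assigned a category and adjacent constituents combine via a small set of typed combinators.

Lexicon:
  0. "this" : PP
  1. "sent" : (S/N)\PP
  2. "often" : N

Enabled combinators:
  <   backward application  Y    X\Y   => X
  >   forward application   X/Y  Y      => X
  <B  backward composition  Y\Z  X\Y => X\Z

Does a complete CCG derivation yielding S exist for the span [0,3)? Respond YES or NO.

YES

[0,3] S   >
  [0,2] S/N   <
    [0,1] "this" : PP
    [1,2] "sent" : (S/N)\PP
  [2,3] "often" : N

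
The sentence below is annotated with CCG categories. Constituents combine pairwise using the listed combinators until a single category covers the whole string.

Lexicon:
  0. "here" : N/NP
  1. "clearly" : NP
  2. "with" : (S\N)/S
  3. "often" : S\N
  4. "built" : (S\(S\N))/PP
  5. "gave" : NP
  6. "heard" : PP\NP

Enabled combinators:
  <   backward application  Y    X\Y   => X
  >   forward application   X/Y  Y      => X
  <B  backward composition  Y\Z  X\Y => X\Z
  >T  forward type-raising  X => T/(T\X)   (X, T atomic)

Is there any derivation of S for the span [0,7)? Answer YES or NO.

[0,7] S   <
  [0,2] N   >
    [0,1] "here" : N/NP
    [1,2] "clearly" : NP
  [2,7] S\N   >
    [2,3] "with" : (S\N)/S
    [3,7] S   <
      [3,4] "often" : S\N
      [4,7] S\(S\N)   >
        [4,5] "built" : (S\(S\N))/PP
        [5,7] PP   >
          [5,6] PP/(PP\NP)   >T
            [5,6] "gave" : NP
          [6,7] "heard" : PP\NP

YES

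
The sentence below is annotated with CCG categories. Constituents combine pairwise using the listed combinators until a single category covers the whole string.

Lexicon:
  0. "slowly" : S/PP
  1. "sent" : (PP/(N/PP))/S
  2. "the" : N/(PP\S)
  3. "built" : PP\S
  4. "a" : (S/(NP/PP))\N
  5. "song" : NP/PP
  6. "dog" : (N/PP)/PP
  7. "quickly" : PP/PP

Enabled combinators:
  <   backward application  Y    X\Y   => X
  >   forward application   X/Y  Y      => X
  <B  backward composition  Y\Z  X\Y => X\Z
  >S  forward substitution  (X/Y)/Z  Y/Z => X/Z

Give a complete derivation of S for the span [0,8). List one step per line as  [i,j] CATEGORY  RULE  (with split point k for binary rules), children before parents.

[0,1] S/PP  lex  "slowly"
[1,2] (PP/(N/PP))/S  lex  "sent"
[2,3] N/(PP\S)  lex  "the"
[3,4] PP\S  lex  "built"
[2,4] N  >  k=3
[4,5] (S/(NP/PP))\N  lex  "a"
[2,5] S/(NP/PP)  <  k=4
[5,6] NP/PP  lex  "song"
[2,6] S  >  k=5
[1,6] PP/(N/PP)  >  k=2
[6,7] (N/PP)/PP  lex  "dog"
[7,8] PP/PP  lex  "quickly"
[6,8] N/PP  >S  k=7
[1,8] PP  >  k=6
[0,8] S  >  k=1

[0,8] S   >
  [0,1] "slowly" : S/PP
  [1,8] PP   >
    [1,6] PP/(N/PP)   >
      [1,2] "sent" : (PP/(N/PP))/S
      [2,6] S   >
        [2,5] S/(NP/PP)   <
          [2,4] N   >
            [2,3] "the" : N/(PP\S)
            [3,4] "built" : PP\S
          [4,5] "a" : (S/(NP/PP))\N
        [5,6] "song" : NP/PP
    [6,8] N/PP   >S
      [6,7] "dog" : (N/PP)/PP
      [7,8] "quickly" : PP/PP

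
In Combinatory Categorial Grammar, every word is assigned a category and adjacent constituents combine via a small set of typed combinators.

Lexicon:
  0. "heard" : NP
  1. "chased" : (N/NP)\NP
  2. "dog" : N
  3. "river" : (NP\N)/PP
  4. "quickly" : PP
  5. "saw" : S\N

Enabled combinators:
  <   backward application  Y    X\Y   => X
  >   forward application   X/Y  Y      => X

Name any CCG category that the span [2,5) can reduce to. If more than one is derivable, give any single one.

NP

[0,6] S   <
  [0,5] N   >
    [0,2] N/NP   <
      [0,1] "heard" : NP
      [1,2] "chased" : (N/NP)\NP
    [2,5] NP   <
      [2,3] "dog" : N
      [3,5] NP\N   >
        [3,4] "river" : (NP\N)/PP
        [4,5] "quickly" : PP
  [5,6] "saw" : S\N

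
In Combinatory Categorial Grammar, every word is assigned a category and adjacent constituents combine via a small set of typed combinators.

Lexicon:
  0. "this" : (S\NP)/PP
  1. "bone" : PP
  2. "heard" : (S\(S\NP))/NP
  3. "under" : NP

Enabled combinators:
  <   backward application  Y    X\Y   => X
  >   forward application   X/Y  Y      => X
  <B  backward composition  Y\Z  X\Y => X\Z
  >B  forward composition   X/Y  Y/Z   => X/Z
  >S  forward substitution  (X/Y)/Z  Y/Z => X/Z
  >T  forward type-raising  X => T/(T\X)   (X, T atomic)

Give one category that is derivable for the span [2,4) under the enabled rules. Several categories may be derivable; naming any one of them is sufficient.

S\(S\NP)

[0,4] S   <
  [0,2] S\NP   >
    [0,1] "this" : (S\NP)/PP
    [1,2] "bone" : PP
  [2,4] S\(S\NP)   >
    [2,3] "heard" : (S\(S\NP))/NP
    [3,4] "under" : NP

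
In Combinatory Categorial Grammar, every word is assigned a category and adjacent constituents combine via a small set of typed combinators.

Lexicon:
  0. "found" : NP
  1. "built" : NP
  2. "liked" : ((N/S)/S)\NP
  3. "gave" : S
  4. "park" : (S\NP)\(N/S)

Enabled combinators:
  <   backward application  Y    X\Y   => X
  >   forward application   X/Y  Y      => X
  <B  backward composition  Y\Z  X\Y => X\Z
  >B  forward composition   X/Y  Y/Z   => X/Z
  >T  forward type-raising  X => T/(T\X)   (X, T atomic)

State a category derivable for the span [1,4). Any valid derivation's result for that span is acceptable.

[0,5] S   <
  [0,1] "found" : NP
  [1,5] S\NP   <
    [1,4] N/S   >
      [1,3] (N/S)/S   <
        [1,2] "built" : NP
        [2,3] "liked" : ((N/S)/S)\NP
      [3,4] "gave" : S
    [4,5] "park" : (S\NP)\(N/S)

N/S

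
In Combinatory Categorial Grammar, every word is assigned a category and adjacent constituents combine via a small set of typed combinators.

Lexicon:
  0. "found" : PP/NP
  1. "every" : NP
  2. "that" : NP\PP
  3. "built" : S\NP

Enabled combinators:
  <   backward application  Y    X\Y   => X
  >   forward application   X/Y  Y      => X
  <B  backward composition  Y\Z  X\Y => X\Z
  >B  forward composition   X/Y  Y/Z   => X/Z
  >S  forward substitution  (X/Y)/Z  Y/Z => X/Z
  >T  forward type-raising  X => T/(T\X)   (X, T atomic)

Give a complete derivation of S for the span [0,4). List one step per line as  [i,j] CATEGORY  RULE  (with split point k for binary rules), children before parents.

[0,4] S   <
  [0,2] PP   >
    [0,1] "found" : PP/NP
    [1,2] "every" : NP
  [2,4] S\PP   <B
    [2,3] "that" : NP\PP
    [3,4] "built" : S\NP

[0,1] PP/NP  lex  "found"
[1,2] NP  lex  "every"
[0,2] PP  >  k=1
[2,3] NP\PP  lex  "that"
[3,4] S\NP  lex  "built"
[2,4] S\PP  <B  k=3
[0,4] S  <  k=2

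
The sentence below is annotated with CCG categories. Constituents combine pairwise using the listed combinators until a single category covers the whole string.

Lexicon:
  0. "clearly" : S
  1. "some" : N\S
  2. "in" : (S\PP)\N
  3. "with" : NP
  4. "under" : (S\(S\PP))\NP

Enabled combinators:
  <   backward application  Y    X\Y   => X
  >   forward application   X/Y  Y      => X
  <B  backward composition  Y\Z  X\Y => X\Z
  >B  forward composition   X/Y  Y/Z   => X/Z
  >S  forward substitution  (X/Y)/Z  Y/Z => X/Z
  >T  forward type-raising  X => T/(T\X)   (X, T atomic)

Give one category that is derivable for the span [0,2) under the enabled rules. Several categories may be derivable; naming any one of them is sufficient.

N

[0,5] S   <
  [0,3] S\PP   <
    [0,2] N   <
      [0,1] "clearly" : S
      [1,2] "some" : N\S
    [2,3] "in" : (S\PP)\N
  [3,5] S\(S\PP)   <
    [3,4] "with" : NP
    [4,5] "under" : (S\(S\PP))\NP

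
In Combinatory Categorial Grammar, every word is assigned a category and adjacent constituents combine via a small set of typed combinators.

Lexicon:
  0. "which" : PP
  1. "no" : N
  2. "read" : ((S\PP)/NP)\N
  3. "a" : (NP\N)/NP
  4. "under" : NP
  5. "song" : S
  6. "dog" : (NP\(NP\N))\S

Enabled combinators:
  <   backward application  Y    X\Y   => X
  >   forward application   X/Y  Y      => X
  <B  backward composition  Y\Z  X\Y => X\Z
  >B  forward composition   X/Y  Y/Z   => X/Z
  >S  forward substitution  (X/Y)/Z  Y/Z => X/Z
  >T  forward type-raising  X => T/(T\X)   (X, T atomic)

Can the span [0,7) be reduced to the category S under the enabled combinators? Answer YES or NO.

[0,7] S   <
  [0,1] "which" : PP
  [1,7] S\PP   >
    [1,3] (S\PP)/NP   <
      [1,2] "no" : N
      [2,3] "read" : ((S\PP)/NP)\N
    [3,7] NP   <
      [3,5] NP\N   >
        [3,4] "a" : (NP\N)/NP
        [4,5] "under" : NP
      [5,7] NP\(NP\N)   <
        [5,6] "song" : S
        [6,7] "dog" : (NP\(NP\N))\S

YES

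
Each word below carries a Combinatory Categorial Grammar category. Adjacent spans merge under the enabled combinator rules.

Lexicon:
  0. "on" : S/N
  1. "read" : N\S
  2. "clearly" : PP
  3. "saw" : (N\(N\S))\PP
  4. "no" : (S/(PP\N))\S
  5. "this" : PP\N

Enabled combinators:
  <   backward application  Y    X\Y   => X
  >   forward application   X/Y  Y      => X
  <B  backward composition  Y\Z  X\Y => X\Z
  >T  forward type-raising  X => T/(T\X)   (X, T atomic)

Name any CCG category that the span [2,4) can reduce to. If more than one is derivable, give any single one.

[0,6] S   >
  [0,5] S/(PP\N)   <
    [0,4] S   >
      [0,1] "on" : S/N
      [1,4] N   <
        [1,2] "read" : N\S
        [2,4] N\(N\S)   <
          [2,3] "clearly" : PP
          [3,4] "saw" : (N\(N\S))\PP
    [4,5] "no" : (S/(PP\N))\S
  [5,6] "this" : PP\N

N\(N\S)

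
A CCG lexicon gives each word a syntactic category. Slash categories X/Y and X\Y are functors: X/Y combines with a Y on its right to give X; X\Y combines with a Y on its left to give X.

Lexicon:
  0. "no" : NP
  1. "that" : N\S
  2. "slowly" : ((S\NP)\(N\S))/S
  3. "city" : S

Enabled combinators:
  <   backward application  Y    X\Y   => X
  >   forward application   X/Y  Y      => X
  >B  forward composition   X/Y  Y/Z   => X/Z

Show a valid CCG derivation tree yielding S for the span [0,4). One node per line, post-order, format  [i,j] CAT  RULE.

[0,4] S   <
  [0,1] "no" : NP
  [1,4] S\NP   <
    [1,2] "that" : N\S
    [2,4] (S\NP)\(N\S)   >
      [2,3] "slowly" : ((S\NP)\(N\S))/S
      [3,4] "city" : S

[0,1] NP  lex  "no"
[1,2] N\S  lex  "that"
[2,3] ((S\NP)\(N\S))/S  lex  "slowly"
[3,4] S  lex  "city"
[2,4] (S\NP)\(N\S)  >  k=3
[1,4] S\NP  <  k=2
[0,4] S  <  k=1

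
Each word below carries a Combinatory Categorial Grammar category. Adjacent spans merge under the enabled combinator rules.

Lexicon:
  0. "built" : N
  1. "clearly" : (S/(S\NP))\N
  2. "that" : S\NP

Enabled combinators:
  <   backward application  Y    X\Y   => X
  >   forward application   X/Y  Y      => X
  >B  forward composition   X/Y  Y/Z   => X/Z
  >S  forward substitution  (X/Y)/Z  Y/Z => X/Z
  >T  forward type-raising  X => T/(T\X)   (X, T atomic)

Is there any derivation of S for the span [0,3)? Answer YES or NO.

[0,3] S   >
  [0,2] S/(S\NP)   <
    [0,1] "built" : N
    [1,2] "clearly" : (S/(S\NP))\N
  [2,3] "that" : S\NP

YES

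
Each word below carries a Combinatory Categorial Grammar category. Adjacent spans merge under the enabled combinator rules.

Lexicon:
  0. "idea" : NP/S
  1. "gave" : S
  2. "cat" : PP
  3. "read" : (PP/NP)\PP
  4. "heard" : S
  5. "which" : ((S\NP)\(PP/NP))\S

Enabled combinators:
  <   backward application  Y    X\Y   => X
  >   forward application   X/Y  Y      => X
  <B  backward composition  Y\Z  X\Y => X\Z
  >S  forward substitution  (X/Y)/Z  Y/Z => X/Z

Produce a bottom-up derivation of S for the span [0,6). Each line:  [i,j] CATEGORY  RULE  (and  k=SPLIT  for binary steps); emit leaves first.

[0,6] S   <
  [0,2] NP   >
    [0,1] "idea" : NP/S
    [1,2] "gave" : S
  [2,6] S\NP   <
    [2,4] PP/NP   <
      [2,3] "cat" : PP
      [3,4] "read" : (PP/NP)\PP
    [4,6] (S\NP)\(PP/NP)   <
      [4,5] "heard" : S
      [5,6] "which" : ((S\NP)\(PP/NP))\S

[0,1] NP/S  lex  "idea"
[1,2] S  lex  "gave"
[0,2] NP  >  k=1
[2,3] PP  lex  "cat"
[3,4] (PP/NP)\PP  lex  "read"
[2,4] PP/NP  <  k=3
[4,5] S  lex  "heard"
[5,6] ((S\NP)\(PP/NP))\S  lex  "which"
[4,6] (S\NP)\(PP/NP)  <  k=5
[2,6] S\NP  <  k=4
[0,6] S  <  k=2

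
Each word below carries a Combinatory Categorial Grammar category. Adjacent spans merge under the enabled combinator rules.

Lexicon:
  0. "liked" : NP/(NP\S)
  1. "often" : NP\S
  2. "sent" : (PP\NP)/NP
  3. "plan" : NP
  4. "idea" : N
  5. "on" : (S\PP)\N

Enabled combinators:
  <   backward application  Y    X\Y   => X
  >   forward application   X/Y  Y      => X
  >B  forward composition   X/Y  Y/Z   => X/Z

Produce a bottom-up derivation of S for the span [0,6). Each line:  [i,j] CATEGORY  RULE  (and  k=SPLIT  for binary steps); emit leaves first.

[0,1] NP/(NP\S)  lex  "liked"
[1,2] NP\S  lex  "often"
[0,2] NP  >  k=1
[2,3] (PP\NP)/NP  lex  "sent"
[3,4] NP  lex  "plan"
[2,4] PP\NP  >  k=3
[0,4] PP  <  k=2
[4,5] N  lex  "idea"
[5,6] (S\PP)\N  lex  "on"
[4,6] S\PP  <  k=5
[0,6] S  <  k=4

[0,6] S   <
  [0,4] PP   <
    [0,2] NP   >
      [0,1] "liked" : NP/(NP\S)
      [1,2] "often" : NP\S
    [2,4] PP\NP   >
      [2,3] "sent" : (PP\NP)/NP
      [3,4] "plan" : NP
  [4,6] S\PP   <
    [4,5] "idea" : N
    [5,6] "on" : (S\PP)\N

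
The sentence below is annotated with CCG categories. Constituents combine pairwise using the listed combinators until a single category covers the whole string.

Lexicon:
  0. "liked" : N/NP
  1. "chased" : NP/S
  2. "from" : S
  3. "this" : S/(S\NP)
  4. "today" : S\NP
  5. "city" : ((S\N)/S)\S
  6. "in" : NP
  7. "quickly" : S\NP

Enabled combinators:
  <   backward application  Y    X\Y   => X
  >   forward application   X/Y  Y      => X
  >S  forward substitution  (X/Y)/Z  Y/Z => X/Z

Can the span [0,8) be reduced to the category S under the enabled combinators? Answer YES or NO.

YES

[0,8] S   <
  [0,3] N   >
    [0,1] "liked" : N/NP
    [1,3] NP   >
      [1,2] "chased" : NP/S
      [2,3] "from" : S
  [3,8] S\N   >
    [3,6] (S\N)/S   <
      [3,5] S   >
        [3,4] "this" : S/(S\NP)
        [4,5] "today" : S\NP
      [5,6] "city" : ((S\N)/S)\S
    [6,8] S   <
      [6,7] "in" : NP
      [7,8] "quickly" : S\NP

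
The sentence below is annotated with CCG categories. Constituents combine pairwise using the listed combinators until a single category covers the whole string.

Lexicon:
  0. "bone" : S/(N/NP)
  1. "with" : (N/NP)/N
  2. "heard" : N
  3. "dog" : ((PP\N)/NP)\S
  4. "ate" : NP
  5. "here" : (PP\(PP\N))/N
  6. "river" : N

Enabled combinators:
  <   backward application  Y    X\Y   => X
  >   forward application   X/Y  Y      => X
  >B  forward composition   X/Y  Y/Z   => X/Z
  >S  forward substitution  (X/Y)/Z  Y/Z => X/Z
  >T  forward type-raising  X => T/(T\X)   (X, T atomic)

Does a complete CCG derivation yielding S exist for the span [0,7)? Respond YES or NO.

NO

S/(N/NP) (N/NP)/N N ((PP\N)/NP)\S NP (PP\(PP\N))/N N
CKY chart[0,7] = {N/(N\PP), NP/(NP\PP), PP, PP/(PP\PP), S/(S\PP)}; S ∉ chart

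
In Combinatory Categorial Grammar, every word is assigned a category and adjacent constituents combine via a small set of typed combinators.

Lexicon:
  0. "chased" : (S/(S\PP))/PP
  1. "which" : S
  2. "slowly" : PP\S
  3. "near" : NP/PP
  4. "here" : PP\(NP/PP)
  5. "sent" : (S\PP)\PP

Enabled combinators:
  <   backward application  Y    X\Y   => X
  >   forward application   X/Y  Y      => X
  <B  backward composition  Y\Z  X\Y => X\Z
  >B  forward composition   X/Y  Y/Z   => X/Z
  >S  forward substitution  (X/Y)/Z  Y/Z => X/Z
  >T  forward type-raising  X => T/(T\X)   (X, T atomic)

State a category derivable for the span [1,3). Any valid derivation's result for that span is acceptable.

PP

[0,6] S   >
  [0,3] S/(S\PP)   >
    [0,1] "chased" : (S/(S\PP))/PP
    [1,3] PP   >
      [1,2] PP/(PP\S)   >T
        [1,2] "which" : S
      [2,3] "slowly" : PP\S
  [3,6] S\PP   <
    [3,5] PP   <
      [3,4] "near" : NP/PP
      [4,5] "here" : PP\(NP/PP)
    [5,6] "sent" : (S\PP)\PP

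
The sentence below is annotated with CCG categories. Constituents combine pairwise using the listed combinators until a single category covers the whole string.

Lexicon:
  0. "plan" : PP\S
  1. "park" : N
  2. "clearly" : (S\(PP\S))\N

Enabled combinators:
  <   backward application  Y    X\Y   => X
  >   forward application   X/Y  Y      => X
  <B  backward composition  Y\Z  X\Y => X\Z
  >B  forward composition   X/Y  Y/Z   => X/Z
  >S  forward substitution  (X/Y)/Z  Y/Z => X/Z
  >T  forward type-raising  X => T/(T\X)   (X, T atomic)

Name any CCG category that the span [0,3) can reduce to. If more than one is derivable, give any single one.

[0,3] S   <
  [0,1] "plan" : PP\S
  [1,3] S\(PP\S)   <
    [1,2] "park" : N
    [2,3] "clearly" : (S\(PP\S))\N

S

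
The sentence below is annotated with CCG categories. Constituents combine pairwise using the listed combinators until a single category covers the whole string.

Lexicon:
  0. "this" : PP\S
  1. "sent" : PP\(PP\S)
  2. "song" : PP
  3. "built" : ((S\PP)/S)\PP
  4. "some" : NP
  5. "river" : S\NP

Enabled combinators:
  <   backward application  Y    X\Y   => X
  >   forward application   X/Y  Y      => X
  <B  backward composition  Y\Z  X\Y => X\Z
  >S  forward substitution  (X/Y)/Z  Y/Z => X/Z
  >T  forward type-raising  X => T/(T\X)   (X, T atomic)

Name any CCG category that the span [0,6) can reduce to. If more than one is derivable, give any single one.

[0,6] S   <
  [0,2] PP   <
    [0,1] "this" : PP\S
    [1,2] "sent" : PP\(PP\S)
  [2,6] S\PP   >
    [2,4] (S\PP)/S   <
      [2,3] "song" : PP
      [3,4] "built" : ((S\PP)/S)\PP
    [4,6] S   >
      [4,5] S/(S\NP)   >T
        [4,5] "some" : NP
      [5,6] "river" : S\NP

S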